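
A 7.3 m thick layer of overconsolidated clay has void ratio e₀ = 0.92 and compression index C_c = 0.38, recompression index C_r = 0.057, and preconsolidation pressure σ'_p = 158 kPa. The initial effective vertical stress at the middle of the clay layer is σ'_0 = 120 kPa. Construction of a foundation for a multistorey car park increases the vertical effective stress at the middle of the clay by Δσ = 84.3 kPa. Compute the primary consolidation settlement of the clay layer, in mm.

S_c ≈ 187 mm

Final effective stress: σ'_f = 120 + 84.3 = 204.3 kPa.
σ'_f = 204.3 > σ'_p = 158 kPa, so the stress path crosses the preconsolidation pressure — recompression up to σ'_p, then virgin compression beyond:
S_c = H/(1+e₀)·[C_r·log₁₀(σ'_p/σ'_0) + C_c·log₁₀(σ'_f/σ'_p)]
    = 7.3/1.92 × [0.057×log₁₀(158/120) + 0.38×log₁₀(204.3/158)]
    = 3.8021 × [0.0068101 + 0.042412] = 0.1871 m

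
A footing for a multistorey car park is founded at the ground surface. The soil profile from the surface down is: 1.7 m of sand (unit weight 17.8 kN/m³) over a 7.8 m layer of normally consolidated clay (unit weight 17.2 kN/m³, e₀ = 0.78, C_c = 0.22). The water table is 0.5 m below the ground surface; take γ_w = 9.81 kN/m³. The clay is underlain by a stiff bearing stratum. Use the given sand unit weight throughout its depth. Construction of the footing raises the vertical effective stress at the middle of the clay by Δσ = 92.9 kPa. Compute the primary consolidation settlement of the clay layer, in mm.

Mid-depth of clay below the ground surface: z = 1.7 + 7.8/2 = 5.6 m.
Total vertical stress at mid-clay: σ_v = 17.8×1.7 + 17.2×3.9 = 97.34 kPa.
Pore pressure: u = 9.81×(5.6 − 0.5) = 50.031 kPa.
Initial effective stress: σ'_0 = σ_v − u = 97.34 − 50.031 = 47.309 kPa.
Final effective stress: σ'_f = σ'_0 + Δσ = 47.309 + 92.9 = 140.21 kPa.
Normally consolidated clay, so the full stress increment lies on the virgin compression line:
S_c = C_c·H/(1+e₀)·log₁₀(σ'_f/σ'_0) = 0.22×7.8/(1+0.78)×log₁₀(140.21/47.309)
    = 0.96404 × 0.47184 = 0.4549 m

S_c ≈ 455 mm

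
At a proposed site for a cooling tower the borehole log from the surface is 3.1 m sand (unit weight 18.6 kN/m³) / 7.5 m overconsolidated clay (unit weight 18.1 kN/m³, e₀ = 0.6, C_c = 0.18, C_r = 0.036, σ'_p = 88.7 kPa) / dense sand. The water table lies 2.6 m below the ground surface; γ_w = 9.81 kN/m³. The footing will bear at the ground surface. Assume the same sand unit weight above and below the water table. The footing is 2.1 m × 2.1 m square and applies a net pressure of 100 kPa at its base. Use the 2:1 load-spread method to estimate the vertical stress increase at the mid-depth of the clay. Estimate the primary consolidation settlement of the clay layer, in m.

Mid-depth of clay below the ground surface: z = 3.1 + 7.5/2 = 6.85 m.
Total vertical stress at mid-clay: σ_v = 18.6×3.1 + 18.1×3.75 = 125.53 kPa.
Pore pressure: u = 9.81×(6.85 − 2.6) = 41.693 kPa.
Initial effective stress: σ'_0 = σ_v − u = 125.53 − 41.693 = 83.837 kPa.
Stress increase at mid-clay by the 2:1 spreading method:
Δσ = qBL/((B+z)(L+z)) = 100×2.1×2.1/((2.1+6.85)(2.1+6.85)) = 5.5054 kPa
Final effective stress: σ'_f = 83.837 + 5.5054 = 89.342 kPa.
σ'_f = 89.342 > σ'_p = 88.7 kPa, so the stress path crosses the preconsolidation pressure — recompression up to σ'_p, then virgin compression beyond:
S_c = H/(1+e₀)·[C_r·log₁₀(σ'_p/σ'_0) + C_c·log₁₀(σ'_f/σ'_p)]
    = 7.5/1.6 × [0.036×log₁₀(88.7/83.837) + 0.18×log₁₀(89.342/88.7)]
    = 4.6875 × [0.00088156 + 0.00056377] = 0.006775 m

S_c ≈ 0.00677 m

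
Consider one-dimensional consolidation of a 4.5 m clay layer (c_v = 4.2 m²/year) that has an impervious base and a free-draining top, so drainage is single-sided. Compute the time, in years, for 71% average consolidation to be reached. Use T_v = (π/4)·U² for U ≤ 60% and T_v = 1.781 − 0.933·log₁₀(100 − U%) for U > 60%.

t ≈ 2.01 years

Drainage path length: H_d = H = 4.5 m (single drainage).
U > 60%: T_v = 1.781 − 0.933·log₁₀(100 − 71) = 0.41658.
t = T_v·H_d²/c_v = 0.41658×4.5²/4.2 = 2.009 years.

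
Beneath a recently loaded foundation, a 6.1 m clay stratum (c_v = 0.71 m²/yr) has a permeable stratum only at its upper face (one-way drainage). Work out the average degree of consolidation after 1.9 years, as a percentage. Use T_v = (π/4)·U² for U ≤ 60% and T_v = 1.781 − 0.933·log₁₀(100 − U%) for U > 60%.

Drainage path length: H_d = H = 6.1 m (single drainage).
T_v = c_v·t/H_d² = 0.71×1.9/6.1² = 0.036254.
T_v = 0.036254 corresponds to the U ≤ 60% branch:
U = √(4T_v/π) = 0.2148

U ≈ 21.5 %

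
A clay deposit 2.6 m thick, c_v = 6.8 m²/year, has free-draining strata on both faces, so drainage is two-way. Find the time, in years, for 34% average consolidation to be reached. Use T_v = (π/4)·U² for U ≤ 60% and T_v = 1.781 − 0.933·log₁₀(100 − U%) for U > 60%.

Drainage path length: H_d = H/2 = 1.3 m (double drainage).
U ≤ 60%: T_v = (π/4)·U² = (π/4)×0.34² = 0.090792.
t = T_v·H_d²/c_v = 0.090792×1.3²/6.8 = 0.02256 years.

t ≈ 0.0226 years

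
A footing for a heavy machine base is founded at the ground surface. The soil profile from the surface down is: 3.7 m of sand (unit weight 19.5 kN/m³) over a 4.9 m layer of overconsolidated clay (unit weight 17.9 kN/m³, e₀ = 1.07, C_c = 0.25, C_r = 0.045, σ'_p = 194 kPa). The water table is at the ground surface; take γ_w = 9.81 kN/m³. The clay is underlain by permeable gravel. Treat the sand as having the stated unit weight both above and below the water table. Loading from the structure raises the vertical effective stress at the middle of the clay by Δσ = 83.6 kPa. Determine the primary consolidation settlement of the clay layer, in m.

Mid-depth of clay below the ground surface: z = 3.7 + 4.9/2 = 6.15 m.
Total vertical stress at mid-clay: σ_v = 19.5×3.7 + 17.9×2.45 = 116 kPa.
Pore pressure: u = 9.81×(6.15 − 0) = 60.332 kPa.
Initial effective stress: σ'_0 = σ_v − u = 116 − 60.332 = 55.668 kPa.
Final effective stress: σ'_f = 55.668 + 83.6 = 139.27 kPa.
σ'_f = 139.27 ≤ σ'_p = 194 kPa, so the clay remains overconsolidated and only the recompression index applies:
S_c = C_r·H/(1+e₀)·log₁₀(σ'_f/σ'_0) = 0.045×4.9/2.07×log₁₀(139.27/55.668)
    = 0.10652 × 0.39825 = 0.04242 m

S_c ≈ 0.0424 m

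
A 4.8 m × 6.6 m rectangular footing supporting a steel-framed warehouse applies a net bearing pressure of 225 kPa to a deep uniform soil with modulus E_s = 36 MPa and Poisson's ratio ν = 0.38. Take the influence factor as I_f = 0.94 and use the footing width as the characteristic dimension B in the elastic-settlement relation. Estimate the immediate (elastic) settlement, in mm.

S_e ≈ 24.1 mm

Immediate (elastic) settlement: S_e = q·B·(1−ν²)/E_s · I_f.
E_s = 36 MPa = 36000 kPa.
S_e = 225 × 4.8 × (1 − 0.38²) / 36000 × 0.94
    = 225 × 4.8 × 0.8556 / 36000 × 0.94
    = 0.02413 m = 24.13 mm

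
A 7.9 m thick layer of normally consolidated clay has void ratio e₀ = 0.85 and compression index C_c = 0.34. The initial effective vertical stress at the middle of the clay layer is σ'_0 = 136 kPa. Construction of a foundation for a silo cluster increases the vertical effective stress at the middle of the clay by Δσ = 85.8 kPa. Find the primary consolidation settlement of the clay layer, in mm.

Final effective stress: σ'_f = σ'_0 + Δσ = 136 + 85.8 = 221.8 kPa.
Normally consolidated clay, so the full stress increment lies on the virgin compression line:
S_c = C_c·H/(1+e₀)·log₁₀(σ'_f/σ'_0) = 0.34×7.9/(1+0.85)×log₁₀(221.8/136)
    = 1.4519 × 0.21242 = 0.3084 m

S_c ≈ 308 mm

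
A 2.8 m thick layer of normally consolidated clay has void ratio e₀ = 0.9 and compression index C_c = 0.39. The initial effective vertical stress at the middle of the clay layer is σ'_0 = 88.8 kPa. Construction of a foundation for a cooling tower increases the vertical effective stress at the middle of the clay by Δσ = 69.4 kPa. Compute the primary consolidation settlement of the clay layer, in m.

Final effective stress: σ'_f = σ'_0 + Δσ = 88.8 + 69.4 = 158.2 kPa.
Normally consolidated clay, so the full stress increment lies on the virgin compression line:
S_c = C_c·H/(1+e₀)·log₁₀(σ'_f/σ'_0) = 0.39×2.8/(1+0.9)×log₁₀(158.2/88.8)
    = 0.57474 × 0.25079 = 0.1441 m

S_c ≈ 0.144 m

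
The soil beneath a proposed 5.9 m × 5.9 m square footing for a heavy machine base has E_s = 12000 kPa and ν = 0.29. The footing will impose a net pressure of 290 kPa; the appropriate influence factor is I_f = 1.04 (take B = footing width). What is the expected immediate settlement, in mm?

S_e ≈ 136 mm

Immediate (elastic) settlement: S_e = q·B·(1−ν²)/E_s · I_f.
S_e = 290 × 5.9 × (1 − 0.29²) / 12000 × 1.04
    = 290 × 5.9 × 0.9159 / 12000 × 1.04
    = 0.1358 m = 135.8 mm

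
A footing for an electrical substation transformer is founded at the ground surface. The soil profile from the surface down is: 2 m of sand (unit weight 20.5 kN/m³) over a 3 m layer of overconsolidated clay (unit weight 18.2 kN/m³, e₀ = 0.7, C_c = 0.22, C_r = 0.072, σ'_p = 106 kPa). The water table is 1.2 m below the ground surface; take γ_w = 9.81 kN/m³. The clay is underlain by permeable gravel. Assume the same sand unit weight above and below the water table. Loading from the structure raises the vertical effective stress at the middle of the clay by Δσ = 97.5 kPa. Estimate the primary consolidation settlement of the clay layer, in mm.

Mid-depth of clay below the ground surface: z = 2 + 3/2 = 3.5 m.
Total vertical stress at mid-clay: σ_v = 20.5×2 + 18.2×1.5 = 68.3 kPa.
Pore pressure: u = 9.81×(3.5 − 1.2) = 22.563 kPa.
Initial effective stress: σ'_0 = σ_v − u = 68.3 − 22.563 = 45.737 kPa.
Final effective stress: σ'_f = 45.737 + 97.5 = 143.24 kPa.
σ'_f = 143.24 > σ'_p = 106 kPa, so the stress path crosses the preconsolidation pressure — recompression up to σ'_p, then virgin compression beyond:
S_c = H/(1+e₀)·[C_r·log₁₀(σ'_p/σ'_0) + C_c·log₁₀(σ'_f/σ'_p)]
    = 3/1.7 × [0.072×log₁₀(106/45.737) + 0.22×log₁₀(143.24/106)]
    = 1.7647 × [0.026283 + 0.028767] = 0.09715 m

S_c ≈ 97.1 mm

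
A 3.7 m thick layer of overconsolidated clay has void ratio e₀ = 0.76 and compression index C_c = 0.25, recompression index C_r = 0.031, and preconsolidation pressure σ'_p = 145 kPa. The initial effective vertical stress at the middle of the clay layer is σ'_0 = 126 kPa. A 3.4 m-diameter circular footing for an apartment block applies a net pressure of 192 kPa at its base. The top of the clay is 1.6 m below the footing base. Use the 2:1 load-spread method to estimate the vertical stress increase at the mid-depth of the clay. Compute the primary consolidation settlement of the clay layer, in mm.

Mid-depth of clay below the footing base: z = 1.6 + 3.7/2 = 3.45 m.
Stress increase at mid-clay by the 2:1 spreading method:
Δσ ≈ qD²/(D+z)² = 192×3.4²/(3.4+3.45)² = 47.302 kPa
Final effective stress: σ'_f = 126 + 47.302 = 173.3 kPa.
σ'_f = 173.3 > σ'_p = 145 kPa, so the stress path crosses the preconsolidation pressure — recompression up to σ'_p, then virgin compression beyond:
S_c = H/(1+e₀)·[C_r·log₁₀(σ'_p/σ'_0) + C_c·log₁₀(σ'_f/σ'_p)]
    = 3.7/1.76 × [0.031×log₁₀(145/126) + 0.25×log₁₀(173.3/145)]
    = 2.1023 × [0.0018909 + 0.019358] = 0.04467 m

S_c ≈ 44.7 mm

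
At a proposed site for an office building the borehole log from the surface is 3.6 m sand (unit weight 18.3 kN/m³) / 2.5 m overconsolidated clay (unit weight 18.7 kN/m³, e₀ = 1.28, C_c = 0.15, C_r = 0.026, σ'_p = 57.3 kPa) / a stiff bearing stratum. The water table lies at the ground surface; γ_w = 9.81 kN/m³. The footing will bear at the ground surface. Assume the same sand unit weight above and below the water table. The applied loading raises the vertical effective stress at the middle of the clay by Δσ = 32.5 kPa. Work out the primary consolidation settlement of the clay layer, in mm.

Mid-depth of clay below the ground surface: z = 3.6 + 2.5/2 = 4.85 m.
Total vertical stress at mid-clay: σ_v = 18.3×3.6 + 18.7×1.25 = 89.255 kPa.
Pore pressure: u = 9.81×(4.85 − 0) = 47.578 kPa.
Initial effective stress: σ'_0 = σ_v − u = 89.255 − 47.578 = 41.677 kPa.
Final effective stress: σ'_f = 41.677 + 32.5 = 74.177 kPa.
σ'_f = 74.177 > σ'_p = 57.3 kPa, so the stress path crosses the preconsolidation pressure — recompression up to σ'_p, then virgin compression beyond:
S_c = H/(1+e₀)·[C_r·log₁₀(σ'_p/σ'_0) + C_c·log₁₀(σ'_f/σ'_p)]
    = 2.5/2.28 × [0.026×log₁₀(57.3/41.677) + 0.15×log₁₀(74.177/57.3)]
    = 1.0965 × [0.0035947 + 0.016817] = 0.02238 m

S_c ≈ 22.4 mm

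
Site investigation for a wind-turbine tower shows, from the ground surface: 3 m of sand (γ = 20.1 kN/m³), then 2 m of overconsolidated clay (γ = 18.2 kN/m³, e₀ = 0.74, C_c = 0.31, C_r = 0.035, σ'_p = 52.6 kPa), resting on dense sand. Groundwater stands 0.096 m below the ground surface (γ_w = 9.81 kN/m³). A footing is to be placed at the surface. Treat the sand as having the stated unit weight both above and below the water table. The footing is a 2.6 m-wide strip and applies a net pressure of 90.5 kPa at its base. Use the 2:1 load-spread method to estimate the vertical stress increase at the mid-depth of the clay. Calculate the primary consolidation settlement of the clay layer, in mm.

Mid-depth of clay below the ground surface: z = 3 + 2/2 = 4 m.
Total vertical stress at mid-clay: σ_v = 20.1×3 + 18.2×1 = 78.5 kPa.
Pore pressure: u = 9.81×(4 − 0.096) = 38.298 kPa.
Initial effective stress: σ'_0 = σ_v − u = 78.5 − 38.298 = 40.202 kPa.
Stress increase at mid-clay by the 2:1 spreading method:
Δσ = qB/(B+z) = 90.5×2.6/(2.6+4) = 35.652 kPa
Final effective stress: σ'_f = 40.202 + 35.652 = 75.854 kPa.
σ'_f = 75.854 > σ'_p = 52.6 kPa, so the stress path crosses the preconsolidation pressure — recompression up to σ'_p, then virgin compression beyond:
S_c = H/(1+e₀)·[C_r·log₁₀(σ'_p/σ'_0) + C_c·log₁₀(σ'_f/σ'_p)]
    = 2/1.74 × [0.035×log₁₀(52.6/40.202) + 0.31×log₁₀(75.854/52.6)]
    = 1.1494 × [0.0040858 + 0.049288] = 0.06135 m

S_c ≈ 61.3 mm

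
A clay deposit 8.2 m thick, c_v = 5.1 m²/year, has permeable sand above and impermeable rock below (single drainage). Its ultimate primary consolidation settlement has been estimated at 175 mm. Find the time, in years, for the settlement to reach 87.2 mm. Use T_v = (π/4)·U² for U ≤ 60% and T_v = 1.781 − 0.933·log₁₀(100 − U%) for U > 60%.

Drainage path length: H_d = H = 8.2 m (single drainage).
U = S(t)/S_ult = 87.2/175 = 0.4983.
U ≤ 60%: T_v = (π/4)·U² = (π/4)×0.49829² = 0.19501.
t = T_v·H_d²/c_v = 0.19501×8.2²/5.1 = 2.571 years.

t ≈ 2.57 years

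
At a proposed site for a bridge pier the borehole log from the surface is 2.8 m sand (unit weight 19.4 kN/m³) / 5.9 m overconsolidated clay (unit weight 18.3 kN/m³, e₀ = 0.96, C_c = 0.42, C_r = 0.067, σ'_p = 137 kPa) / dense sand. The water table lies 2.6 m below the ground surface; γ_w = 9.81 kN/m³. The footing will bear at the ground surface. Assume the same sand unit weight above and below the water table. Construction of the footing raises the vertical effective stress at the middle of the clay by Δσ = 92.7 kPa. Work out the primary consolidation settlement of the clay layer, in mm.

S_c ≈ 169 mm

Mid-depth of clay below the ground surface: z = 2.8 + 5.9/2 = 5.75 m.
Total vertical stress at mid-clay: σ_v = 19.4×2.8 + 18.3×2.95 = 108.31 kPa.
Pore pressure: u = 9.81×(5.75 − 2.6) = 30.902 kPa.
Initial effective stress: σ'_0 = σ_v − u = 108.31 − 30.902 = 77.408 kPa.
Final effective stress: σ'_f = 77.408 + 92.7 = 170.11 kPa.
σ'_f = 170.11 > σ'_p = 137 kPa, so the stress path crosses the preconsolidation pressure — recompression up to σ'_p, then virgin compression beyond:
S_c = H/(1+e₀)·[C_r·log₁₀(σ'_p/σ'_0) + C_c·log₁₀(σ'_f/σ'_p)]
    = 5.9/1.96 × [0.067×log₁₀(137/77.408) + 0.42×log₁₀(170.11/137)]
    = 3.0102 × [0.016612 + 0.039484] = 0.1689 m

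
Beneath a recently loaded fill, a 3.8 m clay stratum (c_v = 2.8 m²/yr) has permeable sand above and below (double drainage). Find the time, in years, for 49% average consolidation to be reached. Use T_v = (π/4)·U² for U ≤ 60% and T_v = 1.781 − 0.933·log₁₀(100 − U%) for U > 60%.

t ≈ 0.243 years

Drainage path length: H_d = H/2 = 1.9 m (double drainage).
U ≤ 60%: T_v = (π/4)·U² = (π/4)×0.49² = 0.18857.
t = T_v·H_d²/c_v = 0.18857×1.9²/2.8 = 0.2431 years.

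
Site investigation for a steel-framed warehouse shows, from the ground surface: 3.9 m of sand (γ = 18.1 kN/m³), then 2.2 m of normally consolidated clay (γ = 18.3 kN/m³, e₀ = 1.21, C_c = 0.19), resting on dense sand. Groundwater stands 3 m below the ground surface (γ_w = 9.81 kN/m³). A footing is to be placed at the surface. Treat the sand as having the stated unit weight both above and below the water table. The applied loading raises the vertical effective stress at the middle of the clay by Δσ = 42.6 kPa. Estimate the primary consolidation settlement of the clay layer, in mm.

S_c ≈ 38.6 mm

Mid-depth of clay below the ground surface: z = 3.9 + 2.2/2 = 5 m.
Total vertical stress at mid-clay: σ_v = 18.1×3.9 + 18.3×1.1 = 90.72 kPa.
Pore pressure: u = 9.81×(5 − 3) = 19.62 kPa.
Initial effective stress: σ'_0 = σ_v − u = 90.72 − 19.62 = 71.1 kPa.
Final effective stress: σ'_f = σ'_0 + Δσ = 71.1 + 42.6 = 113.7 kPa.
Normally consolidated clay, so the full stress increment lies on the virgin compression line:
S_c = C_c·H/(1+e₀)·log₁₀(σ'_f/σ'_0) = 0.19×2.2/(1+1.21)×log₁₀(113.7/71.1)
    = 0.18914 × 0.20389 = 0.03856 m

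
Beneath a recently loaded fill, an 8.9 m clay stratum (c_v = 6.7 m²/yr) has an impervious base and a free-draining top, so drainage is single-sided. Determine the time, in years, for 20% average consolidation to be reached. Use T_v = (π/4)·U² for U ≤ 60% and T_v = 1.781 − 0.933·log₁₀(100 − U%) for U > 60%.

t ≈ 0.371 years

Drainage path length: H_d = H = 8.9 m (single drainage).
U ≤ 60%: T_v = (π/4)·U² = (π/4)×0.2² = 0.031416.
t = T_v·H_d²/c_v = 0.031416×8.9²/6.7 = 0.3714 years.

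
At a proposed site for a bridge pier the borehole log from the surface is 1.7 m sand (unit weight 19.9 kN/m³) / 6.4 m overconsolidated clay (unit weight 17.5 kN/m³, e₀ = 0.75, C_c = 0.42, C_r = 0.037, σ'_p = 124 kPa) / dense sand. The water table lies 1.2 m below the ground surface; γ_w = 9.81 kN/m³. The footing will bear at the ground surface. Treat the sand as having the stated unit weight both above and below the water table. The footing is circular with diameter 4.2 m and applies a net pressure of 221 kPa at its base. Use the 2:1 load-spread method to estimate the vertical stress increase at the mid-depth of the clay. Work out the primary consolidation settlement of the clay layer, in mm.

Mid-depth of clay below the ground surface: z = 1.7 + 6.4/2 = 4.9 m.
Total vertical stress at mid-clay: σ_v = 19.9×1.7 + 17.5×3.2 = 89.83 kPa.
Pore pressure: u = 9.81×(4.9 − 1.2) = 36.297 kPa.
Initial effective stress: σ'_0 = σ_v − u = 89.83 − 36.297 = 53.533 kPa.
Stress increase at mid-clay by the 2:1 spreading method:
Δσ ≈ qD²/(D+z)² = 221×4.2²/(4.2+4.9)² = 47.077 kPa
Final effective stress: σ'_f = 53.533 + 47.077 = 100.61 kPa.
σ'_f = 100.61 ≤ σ'_p = 124 kPa, so the clay remains overconsolidated and only the recompression index applies:
S_c = C_r·H/(1+e₀)·log₁₀(σ'_f/σ'_0) = 0.037×6.4/1.75×log₁₀(100.61/53.533)
    = 0.13531 × 0.27402 = 0.03708 m

S_c ≈ 37.1 mm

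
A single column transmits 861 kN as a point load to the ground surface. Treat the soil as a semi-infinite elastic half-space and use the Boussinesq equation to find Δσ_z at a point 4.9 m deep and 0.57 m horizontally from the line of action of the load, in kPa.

Δσ_z ≈ 16.6 kPa

Boussinesq vertical stress below a point load on an elastic half-space:
Δσ_z = 3P/(2πz²) · [1 + (r/z)²]^(−5/2)
r/z = 0.57/4.9 = 0.11633; [1+(r/z)²]^(−5/2) = 0.96696.
Δσ_z = 3×861/(2π×4.9²) × 0.96696 = 17.122 × 0.96696 = 16.56 kPa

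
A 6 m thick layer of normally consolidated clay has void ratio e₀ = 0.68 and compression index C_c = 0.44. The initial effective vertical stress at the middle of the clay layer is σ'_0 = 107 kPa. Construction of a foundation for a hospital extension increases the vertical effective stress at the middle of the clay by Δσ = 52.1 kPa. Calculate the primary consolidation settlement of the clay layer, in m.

S_c ≈ 0.271 m

Final effective stress: σ'_f = σ'_0 + Δσ = 107 + 52.1 = 159.1 kPa.
Normally consolidated clay, so the full stress increment lies on the virgin compression line:
S_c = C_c·H/(1+e₀)·log₁₀(σ'_f/σ'_0) = 0.44×6/(1+0.68)×log₁₀(159.1/107)
    = 1.5714 × 0.17229 = 0.2707 m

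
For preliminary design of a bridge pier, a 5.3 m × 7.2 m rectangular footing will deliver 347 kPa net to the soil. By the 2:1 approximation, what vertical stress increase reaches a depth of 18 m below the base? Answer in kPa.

Δσ_z ≈ 22.6 kPa

By the 2:1 method the load spreads at 1 horizontal : 2 vertical, so at depth z the loaded area has grown by z in each plan dimension:
Δσ = qBL/((B+z)(L+z)) = 347×5.3×7.2/((5.3+18)(7.2+18)) = 22.552 kPa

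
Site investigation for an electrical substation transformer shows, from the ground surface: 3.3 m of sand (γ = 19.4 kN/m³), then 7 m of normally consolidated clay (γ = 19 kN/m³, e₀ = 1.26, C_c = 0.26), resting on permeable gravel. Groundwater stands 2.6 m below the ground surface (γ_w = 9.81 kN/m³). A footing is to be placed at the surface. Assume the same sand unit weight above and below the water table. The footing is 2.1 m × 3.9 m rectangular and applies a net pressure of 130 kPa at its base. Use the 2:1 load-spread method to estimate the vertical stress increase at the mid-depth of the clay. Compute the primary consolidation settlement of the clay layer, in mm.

Mid-depth of clay below the ground surface: z = 3.3 + 7/2 = 6.8 m.
Total vertical stress at mid-clay: σ_v = 19.4×3.3 + 19×3.5 = 130.52 kPa.
Pore pressure: u = 9.81×(6.8 − 2.6) = 41.202 kPa.
Initial effective stress: σ'_0 = σ_v − u = 130.52 − 41.202 = 89.318 kPa.
Stress increase at mid-clay by the 2:1 spreading method:
Δσ = qBL/((B+z)(L+z)) = 130×2.1×3.9/((2.1+6.8)(3.9+6.8)) = 11.18 kPa
Final effective stress: σ'_f = σ'_0 + Δσ = 89.318 + 11.18 = 100.5 kPa.
Normally consolidated clay, so the full stress increment lies on the virgin compression line:
S_c = C_c·H/(1+e₀)·log₁₀(σ'_f/σ'_0) = 0.26×7/(1+1.26)×log₁₀(100.5/89.318)
    = 0.80531 × 0.051227 = 0.04125 m

S_c ≈ 41.3 mm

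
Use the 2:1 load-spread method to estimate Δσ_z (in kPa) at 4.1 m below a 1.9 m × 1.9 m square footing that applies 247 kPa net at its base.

Δσ_z ≈ 24.8 kPa

By the 2:1 method the load spreads at 1 horizontal : 2 vertical, so at depth z the loaded area has grown by z in each plan dimension:
Δσ = qBL/((B+z)(L+z)) = 247×1.9×1.9/((1.9+4.1)(1.9+4.1)) = 24.769 kPa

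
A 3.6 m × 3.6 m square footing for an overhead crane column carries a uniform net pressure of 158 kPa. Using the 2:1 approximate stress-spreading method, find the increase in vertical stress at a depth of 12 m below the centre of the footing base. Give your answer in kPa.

By the 2:1 method the load spreads at 1 horizontal : 2 vertical, so at depth z the loaded area has grown by z in each plan dimension:
Δσ = qBL/((B+z)(L+z)) = 158×3.6×3.6/((3.6+12)(3.6+12)) = 8.4142 kPa

Δσ_z ≈ 8.41 kPa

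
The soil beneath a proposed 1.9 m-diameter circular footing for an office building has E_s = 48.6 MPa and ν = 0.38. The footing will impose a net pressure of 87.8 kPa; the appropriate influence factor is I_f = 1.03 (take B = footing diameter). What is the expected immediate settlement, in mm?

S_e ≈ 3.02 mm

Immediate (elastic) settlement: S_e = q·B·(1−ν²)/E_s · I_f.
E_s = 48.6 MPa = 48600 kPa.
S_e = 87.8 × 1.9 × (1 − 0.38²) / 48600 × 1.03
    = 87.8 × 1.9 × 0.8556 / 48600 × 1.03
    = 0.003025 m = 3.025 mm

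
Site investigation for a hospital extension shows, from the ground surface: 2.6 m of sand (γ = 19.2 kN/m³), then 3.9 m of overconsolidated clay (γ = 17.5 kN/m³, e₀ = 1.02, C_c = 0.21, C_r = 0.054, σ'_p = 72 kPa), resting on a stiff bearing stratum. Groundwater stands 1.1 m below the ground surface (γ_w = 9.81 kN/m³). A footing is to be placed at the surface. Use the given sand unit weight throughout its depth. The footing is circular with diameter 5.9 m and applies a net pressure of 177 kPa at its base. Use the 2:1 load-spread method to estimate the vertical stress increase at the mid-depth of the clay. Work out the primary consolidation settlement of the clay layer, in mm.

Mid-depth of clay below the ground surface: z = 2.6 + 3.9/2 = 4.55 m.
Total vertical stress at mid-clay: σ_v = 19.2×2.6 + 17.5×1.95 = 84.045 kPa.
Pore pressure: u = 9.81×(4.55 − 1.1) = 33.845 kPa.
Initial effective stress: σ'_0 = σ_v − u = 84.045 − 33.845 = 50.2 kPa.
Stress increase at mid-clay by the 2:1 spreading method:
Δσ ≈ qD²/(D+z)² = 177×5.9²/(5.9+4.55)² = 56.422 kPa
Final effective stress: σ'_f = 50.2 + 56.422 = 106.62 kPa.
σ'_f = 106.62 > σ'_p = 72 kPa, so the stress path crosses the preconsolidation pressure — recompression up to σ'_p, then virgin compression beyond:
S_c = H/(1+e₀)·[C_r·log₁₀(σ'_p/σ'_0) + C_c·log₁₀(σ'_f/σ'_p)]
    = 3.9/2.02 × [0.054×log₁₀(72/50.2) + 0.21×log₁₀(106.62/72)]
    = 1.9307 × [0.008458 + 0.035806] = 0.08546 m

S_c ≈ 85.5 mm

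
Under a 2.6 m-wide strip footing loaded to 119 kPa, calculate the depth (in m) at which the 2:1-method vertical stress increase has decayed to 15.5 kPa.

2:1 spreading — at depth z the loaded area has grown by z in each plan dimension:
qB/(B+z) = Δσ_z ⇒ z = qB/Δσ_z − B = 119×2.6/15.5 − 2.6 = 17.36 m

z ≈ 17.4 m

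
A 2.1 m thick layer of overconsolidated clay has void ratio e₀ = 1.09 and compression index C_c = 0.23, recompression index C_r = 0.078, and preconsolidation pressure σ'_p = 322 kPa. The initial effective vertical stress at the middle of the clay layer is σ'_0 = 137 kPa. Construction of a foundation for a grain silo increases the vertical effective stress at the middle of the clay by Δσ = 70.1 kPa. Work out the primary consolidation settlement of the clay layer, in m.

Final effective stress: σ'_f = 137 + 70.1 = 207.1 kPa.
σ'_f = 207.1 ≤ σ'_p = 322 kPa, so the clay remains overconsolidated and only the recompression index applies:
S_c = C_r·H/(1+e₀)·log₁₀(σ'_f/σ'_0) = 0.078×2.1/2.09×log₁₀(207.1/137)
    = 0.078374 × 0.17946 = 0.01407 m

S_c ≈ 0.0141 m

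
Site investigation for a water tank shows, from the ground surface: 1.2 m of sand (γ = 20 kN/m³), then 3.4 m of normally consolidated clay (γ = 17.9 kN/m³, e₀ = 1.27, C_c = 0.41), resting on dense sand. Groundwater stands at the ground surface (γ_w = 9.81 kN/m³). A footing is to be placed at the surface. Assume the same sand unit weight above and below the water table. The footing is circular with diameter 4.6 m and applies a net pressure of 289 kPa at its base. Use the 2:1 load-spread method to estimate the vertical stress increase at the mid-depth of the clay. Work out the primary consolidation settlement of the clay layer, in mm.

Mid-depth of clay below the ground surface: z = 1.2 + 3.4/2 = 2.9 m.
Total vertical stress at mid-clay: σ_v = 20×1.2 + 17.9×1.7 = 54.43 kPa.
Pore pressure: u = 9.81×(2.9 − 0) = 28.449 kPa.
Initial effective stress: σ'_0 = σ_v − u = 54.43 − 28.449 = 25.981 kPa.
Stress increase at mid-clay by the 2:1 spreading method:
Δσ ≈ qD²/(D+z)² = 289×4.6²/(4.6+2.9)² = 108.72 kPa
Final effective stress: σ'_f = σ'_0 + Δσ = 25.981 + 108.72 = 134.7 kPa.
Normally consolidated clay, so the full stress increment lies on the virgin compression line:
S_c = C_c·H/(1+e₀)·log₁₀(σ'_f/σ'_0) = 0.41×3.4/(1+1.27)×log₁₀(134.7/25.981)
    = 0.6141 × 0.71471 = 0.4389 m

S_c ≈ 439 mm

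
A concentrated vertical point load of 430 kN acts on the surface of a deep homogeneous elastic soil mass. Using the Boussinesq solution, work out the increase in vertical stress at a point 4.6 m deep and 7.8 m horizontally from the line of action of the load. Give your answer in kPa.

Δσ_z ≈ 0.328 kPa

Boussinesq vertical stress below a point load on an elastic half-space:
Δσ_z = 3P/(2πz²) · [1 + (r/z)²]^(−5/2)
r/z = 7.8/4.6 = 1.6957; [1+(r/z)²]^(−5/2) = 0.033826.
Δσ_z = 3×430/(2π×4.6²) × 0.033826 = 9.7027 × 0.033826 = 0.3282 kPa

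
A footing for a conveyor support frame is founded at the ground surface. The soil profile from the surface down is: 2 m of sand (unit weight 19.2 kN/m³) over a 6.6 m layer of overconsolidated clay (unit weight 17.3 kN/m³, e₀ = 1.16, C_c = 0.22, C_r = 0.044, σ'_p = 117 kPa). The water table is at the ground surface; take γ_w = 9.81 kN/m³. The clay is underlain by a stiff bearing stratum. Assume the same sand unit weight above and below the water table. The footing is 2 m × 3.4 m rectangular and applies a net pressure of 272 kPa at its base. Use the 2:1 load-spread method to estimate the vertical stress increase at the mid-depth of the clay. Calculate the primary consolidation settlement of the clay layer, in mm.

Mid-depth of clay below the ground surface: z = 2 + 6.6/2 = 5.3 m.
Total vertical stress at mid-clay: σ_v = 19.2×2 + 17.3×3.3 = 95.49 kPa.
Pore pressure: u = 9.81×(5.3 − 0) = 51.993 kPa.
Initial effective stress: σ'_0 = σ_v − u = 95.49 − 51.993 = 43.497 kPa.
Stress increase at mid-clay by the 2:1 spreading method:
Δσ = qBL/((B+z)(L+z)) = 272×2×3.4/((2+5.3)(3.4+5.3)) = 29.123 kPa
Final effective stress: σ'_f = 43.497 + 29.123 = 72.62 kPa.
σ'_f = 72.62 ≤ σ'_p = 117 kPa, so the clay remains overconsolidated and only the recompression index applies:
S_c = C_r·H/(1+e₀)·log₁₀(σ'_f/σ'_0) = 0.044×6.6/2.16×log₁₀(72.62/43.497)
    = 0.13445 × 0.2226 = 0.02993 m

S_c ≈ 29.9 mm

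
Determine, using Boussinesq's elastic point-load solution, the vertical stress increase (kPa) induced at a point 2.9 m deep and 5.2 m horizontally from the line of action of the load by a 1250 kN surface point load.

Boussinesq vertical stress below a point load on an elastic half-space:
Δσ_z = 3P/(2πz²) · [1 + (r/z)²]^(−5/2)
r/z = 5.2/2.9 = 1.7931; [1+(r/z)²]^(−5/2) = 0.027413.
Δσ_z = 3×1250/(2π×2.9²) × 0.027413 = 70.967 × 0.027413 = 1.945 kPa

Δσ_z ≈ 1.95 kPa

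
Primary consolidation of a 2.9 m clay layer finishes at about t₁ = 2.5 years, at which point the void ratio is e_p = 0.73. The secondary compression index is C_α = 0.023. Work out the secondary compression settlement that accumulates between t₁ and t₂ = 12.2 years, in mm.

S_s ≈ 26.5 mm

Secondary compression: S_s = C_α·H/(1+e_p)·log₁₀(t₂/t₁)
S_s = 0.023×2.9/(1+0.73)×log₁₀(12.2/2.5)
    = 0.03855 × 0.6884 = 0.02654 m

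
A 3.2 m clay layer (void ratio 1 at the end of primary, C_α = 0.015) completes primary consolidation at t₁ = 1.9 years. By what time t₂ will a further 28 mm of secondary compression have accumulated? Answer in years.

S_s = C_α·H/(1+e_p)·log₁₀(t₂/t₁) ⇒ log₁₀(t₂/t₁) = S_s·(1+e_p)/(C_α·H).
log₁₀(t₂/t₁) = 0.028 × (1+1) / (0.015×3.2) = 1.167
t₂ = t₁ × 10^1.167 = 1.9 × 14.68 = 27.89 years

t₂ ≈ 27.9 years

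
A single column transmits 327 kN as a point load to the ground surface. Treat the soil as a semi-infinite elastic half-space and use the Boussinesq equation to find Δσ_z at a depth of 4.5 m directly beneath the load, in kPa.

Boussinesq vertical stress below a point load on an elastic half-space:
Δσ_z = 3P/(2πz²) · [1 + (r/z)²]^(−5/2)
r/z = 0/4.5 = 0; [1+(r/z)²]^(−5/2) = 1.
Δσ_z = 3×327/(2π×4.5²) × 1 = 7.7102 × 1 = 7.71 kPa

Δσ_z ≈ 7.71 kPa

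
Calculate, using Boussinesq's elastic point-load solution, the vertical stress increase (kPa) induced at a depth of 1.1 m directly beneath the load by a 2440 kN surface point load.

Boussinesq vertical stress below a point load on an elastic half-space:
Δσ_z = 3P/(2πz²) · [1 + (r/z)²]^(−5/2)
r/z = 0/1.1 = 0; [1+(r/z)²]^(−5/2) = 1.
Δσ_z = 3×2440/(2π×1.1²) × 1 = 962.82 × 1 = 962.8 kPa

Δσ_z ≈ 963 kPa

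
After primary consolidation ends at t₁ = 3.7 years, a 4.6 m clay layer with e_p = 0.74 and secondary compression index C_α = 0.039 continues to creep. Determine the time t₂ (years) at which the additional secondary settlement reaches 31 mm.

S_s = C_α·H/(1+e_p)·log₁₀(t₂/t₁) ⇒ log₁₀(t₂/t₁) = S_s·(1+e_p)/(C_α·H).
log₁₀(t₂/t₁) = 0.031 × (1+0.74) / (0.039×4.6) = 0.3007
t₂ = t₁ × 10^0.3007 = 3.7 × 1.998 = 7.394 years

t₂ ≈ 7.39 years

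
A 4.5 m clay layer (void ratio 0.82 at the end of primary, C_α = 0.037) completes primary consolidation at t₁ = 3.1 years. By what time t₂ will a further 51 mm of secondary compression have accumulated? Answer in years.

t₂ ≈ 11.2 years

S_s = C_α·H/(1+e_p)·log₁₀(t₂/t₁) ⇒ log₁₀(t₂/t₁) = S_s·(1+e_p)/(C_α·H).
log₁₀(t₂/t₁) = 0.051 × (1+0.82) / (0.037×4.5) = 0.5575
t₂ = t₁ × 10^0.5575 = 3.1 × 3.61 = 11.19 years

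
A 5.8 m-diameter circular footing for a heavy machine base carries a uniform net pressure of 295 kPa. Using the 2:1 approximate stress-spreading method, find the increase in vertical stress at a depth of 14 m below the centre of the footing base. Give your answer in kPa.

By the 2:1 method the load spreads at 1 horizontal : 2 vertical, so at depth z the loaded area has grown by z in each plan dimension:
Δσ ≈ qD²/(D+z)² = 295×5.8²/(5.8+14)² = 25.313 kPa

Δσ_z ≈ 25.3 kPa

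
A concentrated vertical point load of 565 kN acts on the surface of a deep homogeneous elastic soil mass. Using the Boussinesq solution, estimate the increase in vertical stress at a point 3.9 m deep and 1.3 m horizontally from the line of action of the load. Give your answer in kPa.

Δσ_z ≈ 13.6 kPa

Boussinesq vertical stress below a point load on an elastic half-space:
Δσ_z = 3P/(2πz²) · [1 + (r/z)²]^(−5/2)
r/z = 1.3/3.9 = 0.33333; [1+(r/z)²]^(−5/2) = 0.76843.
Δσ_z = 3×565/(2π×3.9²) × 0.76843 = 17.736 × 0.76843 = 13.63 kPa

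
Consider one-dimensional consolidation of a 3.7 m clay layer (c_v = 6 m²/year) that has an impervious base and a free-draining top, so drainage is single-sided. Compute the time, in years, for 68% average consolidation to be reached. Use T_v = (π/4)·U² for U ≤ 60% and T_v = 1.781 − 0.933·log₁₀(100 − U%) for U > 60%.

Drainage path length: H_d = H = 3.7 m (single drainage).
U > 60%: T_v = 1.781 − 0.933·log₁₀(100 − 68) = 0.3767.
t = T_v·H_d²/c_v = 0.3767×3.7²/6 = 0.8595 years.

t ≈ 0.86 years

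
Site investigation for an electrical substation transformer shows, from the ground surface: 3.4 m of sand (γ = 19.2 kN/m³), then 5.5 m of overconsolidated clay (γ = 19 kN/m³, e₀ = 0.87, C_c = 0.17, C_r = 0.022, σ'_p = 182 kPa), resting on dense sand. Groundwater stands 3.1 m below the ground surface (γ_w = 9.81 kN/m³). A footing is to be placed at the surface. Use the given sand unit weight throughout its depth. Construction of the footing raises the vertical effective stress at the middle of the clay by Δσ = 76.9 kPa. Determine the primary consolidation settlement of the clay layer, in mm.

S_c ≈ 17.7 mm

Mid-depth of clay below the ground surface: z = 3.4 + 5.5/2 = 6.15 m.
Total vertical stress at mid-clay: σ_v = 19.2×3.4 + 19×2.75 = 117.53 kPa.
Pore pressure: u = 9.81×(6.15 − 3.1) = 29.921 kPa.
Initial effective stress: σ'_0 = σ_v − u = 117.53 − 29.921 = 87.609 kPa.
Final effective stress: σ'_f = 87.609 + 76.9 = 164.51 kPa.
σ'_f = 164.51 ≤ σ'_p = 182 kPa, so the clay remains overconsolidated and only the recompression index applies:
S_c = C_r·H/(1+e₀)·log₁₀(σ'_f/σ'_0) = 0.022×5.5/1.87×log₁₀(164.51/87.609)
    = 0.064706 × 0.27364 = 0.01771 m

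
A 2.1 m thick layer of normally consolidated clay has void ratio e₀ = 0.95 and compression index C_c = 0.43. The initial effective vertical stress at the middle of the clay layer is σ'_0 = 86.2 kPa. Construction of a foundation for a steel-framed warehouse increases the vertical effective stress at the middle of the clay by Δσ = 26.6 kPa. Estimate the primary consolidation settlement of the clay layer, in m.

Final effective stress: σ'_f = σ'_0 + Δσ = 86.2 + 26.6 = 112.8 kPa.
Normally consolidated clay, so the full stress increment lies on the virgin compression line:
S_c = C_c·H/(1+e₀)·log₁₀(σ'_f/σ'_0) = 0.43×2.1/(1+0.95)×log₁₀(112.8/86.2)
    = 0.46308 × 0.1168 = 0.05409 m

S_c ≈ 0.0541 m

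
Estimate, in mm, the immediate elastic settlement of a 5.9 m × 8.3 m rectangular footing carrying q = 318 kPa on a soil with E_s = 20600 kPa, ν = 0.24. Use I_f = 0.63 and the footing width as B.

Immediate (elastic) settlement: S_e = q·B·(1−ν²)/E_s · I_f.
S_e = 318 × 5.9 × (1 − 0.24²) / 20600 × 0.63
    = 318 × 5.9 × 0.9424 / 20600 × 0.63
    = 0.05407 m = 54.07 mm

S_e ≈ 54.1 mm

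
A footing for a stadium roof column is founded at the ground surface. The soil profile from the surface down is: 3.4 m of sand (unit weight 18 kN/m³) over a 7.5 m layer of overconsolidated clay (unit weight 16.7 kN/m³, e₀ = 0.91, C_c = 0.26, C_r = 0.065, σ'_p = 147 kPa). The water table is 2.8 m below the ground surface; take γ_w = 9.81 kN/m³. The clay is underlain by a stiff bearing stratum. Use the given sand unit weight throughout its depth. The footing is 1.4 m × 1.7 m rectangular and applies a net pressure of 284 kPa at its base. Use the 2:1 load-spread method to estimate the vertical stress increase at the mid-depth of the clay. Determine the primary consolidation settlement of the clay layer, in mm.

S_c ≈ 11.6 mm

Mid-depth of clay below the ground surface: z = 3.4 + 7.5/2 = 7.15 m.
Total vertical stress at mid-clay: σ_v = 18×3.4 + 16.7×3.75 = 123.82 kPa.
Pore pressure: u = 9.81×(7.15 − 2.8) = 42.673 kPa.
Initial effective stress: σ'_0 = σ_v − u = 123.82 − 42.673 = 81.147 kPa.
Stress increase at mid-clay by the 2:1 spreading method:
Δσ = qBL/((B+z)(L+z)) = 284×1.4×1.7/((1.4+7.15)(1.7+7.15)) = 8.9328 kPa
Final effective stress: σ'_f = 81.147 + 8.9328 = 90.08 kPa.
σ'_f = 90.08 ≤ σ'_p = 147 kPa, so the clay remains overconsolidated and only the recompression index applies:
S_c = C_r·H/(1+e₀)·log₁₀(σ'_f/σ'_0) = 0.065×7.5/1.91×log₁₀(90.08/81.147)
    = 0.25524 × 0.045356 = 0.01158 m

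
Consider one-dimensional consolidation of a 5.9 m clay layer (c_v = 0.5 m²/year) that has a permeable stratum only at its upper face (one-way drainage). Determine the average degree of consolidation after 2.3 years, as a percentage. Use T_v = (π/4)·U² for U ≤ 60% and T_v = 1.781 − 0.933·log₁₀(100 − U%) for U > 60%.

Drainage path length: H_d = H = 5.9 m (single drainage).
T_v = c_v·t/H_d² = 0.5×2.3/5.9² = 0.033036.
T_v = 0.033036 corresponds to the U ≤ 60% branch:
U = √(4T_v/π) = 0.2051

U ≈ 20.5 %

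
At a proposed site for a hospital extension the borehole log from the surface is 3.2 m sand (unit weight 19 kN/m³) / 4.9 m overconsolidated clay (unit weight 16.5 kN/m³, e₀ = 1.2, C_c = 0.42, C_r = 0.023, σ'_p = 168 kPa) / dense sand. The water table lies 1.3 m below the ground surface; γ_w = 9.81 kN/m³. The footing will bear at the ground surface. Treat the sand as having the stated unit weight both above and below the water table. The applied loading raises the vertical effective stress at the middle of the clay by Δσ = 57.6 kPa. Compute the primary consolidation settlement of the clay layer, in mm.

Mid-depth of clay below the ground surface: z = 3.2 + 4.9/2 = 5.65 m.
Total vertical stress at mid-clay: σ_v = 19×3.2 + 16.5×2.45 = 101.23 kPa.
Pore pressure: u = 9.81×(5.65 − 1.3) = 42.673 kPa.
Initial effective stress: σ'_0 = σ_v − u = 101.23 − 42.673 = 58.557 kPa.
Final effective stress: σ'_f = 58.557 + 57.6 = 116.16 kPa.
σ'_f = 116.16 ≤ σ'_p = 168 kPa, so the clay remains overconsolidated and only the recompression index applies:
S_c = C_r·H/(1+e₀)·log₁₀(σ'_f/σ'_0) = 0.023×4.9/2.2×log₁₀(116.16/58.557)
    = 0.051228 × 0.29748 = 0.01524 m

S_c ≈ 15.2 mm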